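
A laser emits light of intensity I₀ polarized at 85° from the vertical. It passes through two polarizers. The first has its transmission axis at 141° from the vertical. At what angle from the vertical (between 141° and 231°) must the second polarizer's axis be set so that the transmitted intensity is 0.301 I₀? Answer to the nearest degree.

θ ≈ 152°

By Malus's law, I₁ = I₀ cos²(141° − 85°) = I₀ cos²(56°) = 0.3127 I₀.
Need I₂/I₀ = 0.301, so cos²(θ − 141°) = 0.301 / 0.3127 = 0.9626.
θ − 141° = arccos(√0.9626) = 11.2°, giving θ ≈ 141 + 11.2 = 152.2°.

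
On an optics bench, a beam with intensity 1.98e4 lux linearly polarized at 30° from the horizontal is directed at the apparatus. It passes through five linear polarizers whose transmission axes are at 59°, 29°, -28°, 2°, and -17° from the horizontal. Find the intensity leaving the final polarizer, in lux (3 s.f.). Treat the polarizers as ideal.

I₁ = 1.98e4 lux · cos²(29°) = 1.515e+04 lux.
I₂ = I₁ · cos²(30°) = 1.515e+04 · 0.75 = 1.136e+04 lux.
I₃ = I₂ · cos²(57°) = 1.136e+04 · 0.2966 = 3370 lux.
I₄ = I₃ · cos²(30°) = 3370 · 0.75 = 2527 lux.
I₅ = I₄ · cos²(19°) = 2527 · 0.894 = 2259 lux.

I ≈ 2260 lux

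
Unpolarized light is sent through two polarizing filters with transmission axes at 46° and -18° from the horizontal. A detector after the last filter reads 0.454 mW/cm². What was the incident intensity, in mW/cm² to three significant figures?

Unpolarized light through the first polarizer → I₁ = ½ I₀, now polarized at 46°.
I₂ = I₁ cos²(-18° − 46°) = 0.5 I₀ · cos²(64°) = 0.09608 I₀.
So 0.454 mW/cm² = 0.09608 I₀, giving I₀ = 0.454/0.09608 = 4.725 mW/cm².

I₀ ≈ 4.73 mW/cm²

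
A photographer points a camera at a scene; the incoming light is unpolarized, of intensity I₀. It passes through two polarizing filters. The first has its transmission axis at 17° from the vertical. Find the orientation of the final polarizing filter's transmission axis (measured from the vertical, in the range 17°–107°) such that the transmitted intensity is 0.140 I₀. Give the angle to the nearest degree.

θ ≈ 75°

Unpolarized light through the first polarizer → I₁ = ½ I₀, now polarized at 17°.
Need I₂/I₀ = 0.14, so cos²(θ − 17°) = 0.14 / 0.5 = 0.28.
θ − 17° = arccos(√0.28) = 58.1°, giving θ ≈ 17 + 58.1 = 75.1°.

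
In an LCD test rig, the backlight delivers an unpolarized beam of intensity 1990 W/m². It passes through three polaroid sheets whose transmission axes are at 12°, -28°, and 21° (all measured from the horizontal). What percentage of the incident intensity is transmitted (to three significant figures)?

Unpolarized light through the first polarizer → I₁ = 1990 W/m²/2 = 995 W/m², polarized at 12°.
I₂ = I₁ · cos²(40°) = 995 · 0.5868 = 583.9 W/m².
I₃ = I₂ · cos²(49°) = 583.9 · 0.4304 = 251.3 W/m².
That is 12.63% of the incident intensity.

≈ 12.6%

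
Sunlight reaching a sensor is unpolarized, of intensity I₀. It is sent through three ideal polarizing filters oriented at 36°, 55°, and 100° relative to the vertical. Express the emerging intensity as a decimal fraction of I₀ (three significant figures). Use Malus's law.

Unpolarized light through the first polarizer → I₁ = ½ I₀, now polarized at 36°.
I₂ = I₁ cos²(55° − 36°) = 0.5 I₀ · cos²(19°) = 0.447 I₀.
I₃ = I₂ cos²(100° − 55°) = 0.447 I₀ · cos²(45°) = 0.2235 I₀.
Transmitted fraction = 0.2235.

≈ 0.224 I₀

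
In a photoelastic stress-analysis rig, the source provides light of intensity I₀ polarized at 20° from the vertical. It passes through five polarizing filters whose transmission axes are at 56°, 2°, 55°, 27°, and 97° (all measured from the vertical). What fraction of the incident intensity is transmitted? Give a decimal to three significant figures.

≈ 0.00747 I₀

I₁ = I₀ cos²(56° − 20°) = I₀ cos²(36°) = 0.6545 I₀.
I₂ = I₁ cos²(2° − 56°) = 0.6545 I₀ · cos²(54°) = 0.2261 I₀.
I₃ = I₂ cos²(55° − 2°) = 0.2261 I₀ · cos²(53°) = 0.0819 I₀.
I₄ = I₃ cos²(27° − 55°) = 0.0819 I₀ · cos²(28°) = 0.06385 I₀.
I₅ = I₄ cos²(97° − 27°) = 0.06385 I₀ · cos²(70°) = 0.007469 I₀.
Transmitted fraction = 0.007469.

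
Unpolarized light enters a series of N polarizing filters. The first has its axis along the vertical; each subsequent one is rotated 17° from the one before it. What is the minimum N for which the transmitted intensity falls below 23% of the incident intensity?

First polarizer halves the unpolarized light: factor 1/2.
Each further stage multiplies by cos²(17°) = 0.9145.
After N polarizers: T = 0.5·0.9145^(N−1). Require T < 0.23 ⇒ N−1 > ln(0.23/0.5)/ln(0.9145) = 8.69, so N−1 ≥ 9 and N = 10.
Check: N=10 gives T = 0.2237 < 0.23; N=9 gives T = 0.2446.

N = 10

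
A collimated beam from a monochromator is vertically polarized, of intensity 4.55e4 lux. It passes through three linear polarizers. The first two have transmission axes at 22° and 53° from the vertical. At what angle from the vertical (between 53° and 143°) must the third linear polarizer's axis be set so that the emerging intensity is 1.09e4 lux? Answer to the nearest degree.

θ ≈ 105°

I₁ = I₀ cos²(22° − 0°) = I₀ cos²(22°) = 0.8597 I₀.
I₂ = I₁ cos²(53° − 22°) = 0.8597 I₀ · cos²(31°) = 0.6316 I₀.
Target fraction: 1.09e4 / 4.55e4 lux = 0.2396 of I₀.
Need I₃/I₀ = 0.2396, so cos²(θ − 53°) = 0.2396 / 0.6316 = 0.3793.
θ − 53° = arccos(√0.3793) = 52.0°, giving θ ≈ 53 + 52.0 = 105.0°.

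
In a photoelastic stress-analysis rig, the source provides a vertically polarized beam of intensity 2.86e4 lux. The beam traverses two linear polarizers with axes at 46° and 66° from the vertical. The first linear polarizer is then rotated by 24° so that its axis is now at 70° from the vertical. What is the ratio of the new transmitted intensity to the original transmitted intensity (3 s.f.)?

I_new/I_old ≈ 0.273

Before rotation:
I₁ = I₀ cos²(46° − 0°) = I₀ cos²(46°) = 0.4826 I₀.
I₂ = I₁ cos²(66° − 46°) = 0.4826 I₀ · cos²(20°) = 0.4261 I₀.
After rotation:
I₁ = I₀ cos²(70° − 0°) = I₀ cos²(70°) = 0.117 I₀.
I₂ = I₁ cos²(66° − 70°) = 0.117 I₀ · cos²(4°) = 0.1164 I₀.
Ratio = 0.1164 / 0.4261 = 0.2732.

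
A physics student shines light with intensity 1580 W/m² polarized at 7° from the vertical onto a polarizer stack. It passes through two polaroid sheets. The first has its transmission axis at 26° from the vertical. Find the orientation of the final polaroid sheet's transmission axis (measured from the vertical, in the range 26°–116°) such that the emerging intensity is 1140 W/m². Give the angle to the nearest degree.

θ ≈ 52°

I₁ = I₀ cos²(26° − 7°) = I₀ cos²(19°) = 0.894 I₀.
Target fraction: 1140 / 1580 W/m² = 0.7215 of I₀.
Need I₂/I₀ = 0.7215, so cos²(θ − 26°) = 0.7215 / 0.894 = 0.8071.
θ − 26° = arccos(√0.8071) = 26.1°, giving θ ≈ 26 + 26.1 = 52.1°.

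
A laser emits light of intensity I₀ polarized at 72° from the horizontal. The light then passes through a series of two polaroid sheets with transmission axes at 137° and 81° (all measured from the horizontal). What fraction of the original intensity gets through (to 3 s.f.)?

I₁ = I₀ cos²(137° − 72°) = I₀ cos²(65°) = 0.1786 I₀.
I₂ = I₁ cos²(81° − 137°) = 0.1786 I₀ · cos²(56°) = 0.05585 I₀.
Transmitted fraction = 0.05585.

≈ 0.0558 I₀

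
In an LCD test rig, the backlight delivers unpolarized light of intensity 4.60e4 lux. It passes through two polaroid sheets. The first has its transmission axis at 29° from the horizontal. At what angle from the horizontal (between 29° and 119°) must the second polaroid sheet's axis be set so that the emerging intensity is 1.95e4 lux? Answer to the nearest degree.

θ ≈ 52°

Unpolarized light through the first polarizer → I₁ = ½ I₀, now polarized at 29°.
Target fraction: 1.95e4 / 4.60e4 lux = 0.4239 of I₀.
Need I₂/I₀ = 0.4239, so cos²(θ − 29°) = 0.4239 / 0.5 = 0.8478.
θ − 29° = arccos(√0.8478) = 23.0°, giving θ ≈ 29 + 23.0 = 52.0°.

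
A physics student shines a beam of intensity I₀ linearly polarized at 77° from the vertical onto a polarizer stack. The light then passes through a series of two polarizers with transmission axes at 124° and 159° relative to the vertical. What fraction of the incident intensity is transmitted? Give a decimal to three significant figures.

I₁ = I₀ cos²(124° − 77°) = I₀ cos²(47°) = 0.4651 I₀.
I₂ = I₁ cos²(159° − 124°) = 0.4651 I₀ · cos²(35°) = 0.3121 I₀.
Transmitted fraction = 0.3121.

≈ 0.312 I₀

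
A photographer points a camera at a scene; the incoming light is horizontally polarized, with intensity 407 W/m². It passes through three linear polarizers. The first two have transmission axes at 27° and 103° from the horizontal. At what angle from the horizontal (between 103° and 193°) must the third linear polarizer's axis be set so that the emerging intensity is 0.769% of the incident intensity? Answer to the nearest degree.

I₁ = I₀ cos²(27° − 0°) = I₀ cos²(27°) = 0.7939 I₀.
I₂ = I₁ cos²(103° − 27°) = 0.7939 I₀ · cos²(76°) = 0.04646 I₀.
Need I₃/I₀ = 0.00769, so cos²(θ − 103°) = 0.00769 / 0.04646 = 0.1655.
θ − 103° = arccos(√0.1655) = 66.0°, giving θ ≈ 103 + 66.0 = 169.0°.

θ ≈ 169°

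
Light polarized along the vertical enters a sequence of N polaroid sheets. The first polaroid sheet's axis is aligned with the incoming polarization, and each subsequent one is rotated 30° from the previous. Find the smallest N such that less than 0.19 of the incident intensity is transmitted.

First polarizer is aligned with the polarization: full transmission.
Each further stage multiplies by cos²(30°) = 0.75.
After N polarizers: T = 0.75^(N−1). Require T < 0.19 ⇒ N−1 > ln(0.19)/ln(0.75) = 5.77, so N−1 ≥ 6 and N = 7.
Check: N=7 gives T = 0.178 < 0.19; N=6 gives T = 0.2373.

N = 7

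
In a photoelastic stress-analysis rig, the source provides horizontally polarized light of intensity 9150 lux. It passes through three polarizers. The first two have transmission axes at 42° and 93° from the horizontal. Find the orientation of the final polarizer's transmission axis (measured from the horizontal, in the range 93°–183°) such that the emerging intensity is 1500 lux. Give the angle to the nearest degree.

θ ≈ 123°

By Malus's law, I₁ = I₀ cos²(42° − 0°) = I₀ cos²(42°) = 0.5523 I₀.
I₂ = I₁ cos²(93° − 42°) = 0.5523 I₀ · cos²(51°) = 0.2187 I₀.
Target fraction: 1500 / 9150 lux = 0.1639 of I₀.
Need I₃/I₀ = 0.1639, so cos²(θ − 93°) = 0.1639 / 0.2187 = 0.7495.
θ − 93° = arccos(√0.7495) = 30.0°, giving θ ≈ 93 + 30.0 = 123.0°.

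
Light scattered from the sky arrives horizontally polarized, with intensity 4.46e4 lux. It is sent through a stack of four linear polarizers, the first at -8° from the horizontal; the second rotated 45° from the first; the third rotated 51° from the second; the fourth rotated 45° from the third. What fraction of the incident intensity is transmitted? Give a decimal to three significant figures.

I/I₀ ≈ 0.0971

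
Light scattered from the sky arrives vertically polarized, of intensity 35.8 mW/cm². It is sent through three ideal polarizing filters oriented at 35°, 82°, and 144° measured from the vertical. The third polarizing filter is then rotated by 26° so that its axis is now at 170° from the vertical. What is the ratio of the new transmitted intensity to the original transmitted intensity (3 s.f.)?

I_new/I_old ≈ 0.00553

Before rotation:
I₁ = I₀ cos²(35° − 0°) = I₀ cos²(35°) = 0.671 I₀.
I₂ = I₁ cos²(82° − 35°) = 0.671 I₀ · cos²(47°) = 0.3121 I₀.
I₃ = I₂ cos²(144° − 82°) = 0.3121 I₀ · cos²(62°) = 0.06879 I₀.
After rotation:
I₁ = I₀ cos²(35° − 0°) = I₀ cos²(35°) = 0.671 I₀.
I₂ = I₁ cos²(82° − 35°) = 0.671 I₀ · cos²(47°) = 0.3121 I₀.
I₃ = I₂ cos²(170° − 82°) = 0.3121 I₀ · cos²(88°) = 0.0003801 I₀.
Ratio = 0.0003801 / 0.06879 = 0.005526.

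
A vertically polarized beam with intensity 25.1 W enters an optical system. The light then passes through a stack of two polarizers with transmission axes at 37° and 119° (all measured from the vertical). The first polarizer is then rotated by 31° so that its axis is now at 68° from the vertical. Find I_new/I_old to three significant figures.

I_new/I_old ≈ 4.50

Before rotation:
By Malus's law, I₁ = I₀ cos²(37° − 0°) = I₀ cos²(37°) = 0.6378 I₀.
I₂ = I₁ cos²(119° − 37°) = 0.6378 I₀ · cos²(82°) = 0.01235 I₀.
After rotation:
I₁ = I₀ cos²(68° − 0°) = I₀ cos²(68°) = 0.1403 I₀.
I₂ = I₁ cos²(119° − 68°) = 0.1403 I₀ · cos²(51°) = 0.05558 I₀.
Ratio = 0.05558 / 0.01235 = 4.499.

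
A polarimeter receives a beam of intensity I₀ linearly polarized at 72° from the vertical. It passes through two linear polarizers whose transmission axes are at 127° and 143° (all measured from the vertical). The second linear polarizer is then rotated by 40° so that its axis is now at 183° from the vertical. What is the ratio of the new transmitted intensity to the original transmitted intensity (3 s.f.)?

I_new/I_old ≈ 0.338

Before rotation:
By Malus's law, I₁ = I₀ cos²(127° − 72°) = I₀ cos²(55°) = 0.329 I₀.
I₂ = I₁ cos²(143° − 127°) = 0.329 I₀ · cos²(16°) = 0.304 I₀.
After rotation:
I₁ = I₀ cos²(127° − 72°) = I₀ cos²(55°) = 0.329 I₀.
I₂ = I₁ cos²(183° − 127°) = 0.329 I₀ · cos²(56°) = 0.1029 I₀.
Ratio = 0.1029 / 0.304 = 0.3384.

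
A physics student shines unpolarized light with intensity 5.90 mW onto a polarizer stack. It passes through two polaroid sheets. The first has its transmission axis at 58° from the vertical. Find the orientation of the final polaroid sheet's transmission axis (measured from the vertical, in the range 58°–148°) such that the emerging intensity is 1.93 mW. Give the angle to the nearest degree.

Unpolarized light through the first polarizer → I₁ = ½ I₀, now polarized at 58°.
Target fraction: 1.93 / 5.90 mW = 0.3271 of I₀.
Need I₂/I₀ = 0.3271, so cos²(θ − 58°) = 0.3271 / 0.5 = 0.6542.
θ − 58° = arccos(√0.6542) = 36.0°, giving θ ≈ 58 + 36.0 = 94.0°.

θ ≈ 94°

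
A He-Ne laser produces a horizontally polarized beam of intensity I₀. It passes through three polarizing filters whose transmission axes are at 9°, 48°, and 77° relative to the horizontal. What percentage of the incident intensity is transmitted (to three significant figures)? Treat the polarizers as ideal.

≈ 45.1%

I₁ = I₀ cos²(9° − 0°) = I₀ cos²(9°) = 0.9755 I₀.
I₂ = I₁ cos²(48° − 9°) = 0.9755 I₀ · cos²(39°) = 0.5892 I₀.
I₃ = I₂ cos²(77° − 48°) = 0.5892 I₀ · cos²(29°) = 0.4507 I₀.
That is 45.07% of the incident intensity.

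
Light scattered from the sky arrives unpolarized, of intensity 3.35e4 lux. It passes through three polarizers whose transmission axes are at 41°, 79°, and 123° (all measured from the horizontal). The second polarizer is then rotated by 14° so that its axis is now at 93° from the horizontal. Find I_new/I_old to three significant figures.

I_new/I_old ≈ 0.885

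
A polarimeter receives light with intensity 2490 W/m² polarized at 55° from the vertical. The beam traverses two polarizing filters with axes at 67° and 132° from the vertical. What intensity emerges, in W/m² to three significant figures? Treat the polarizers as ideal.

I ≈ 426 W/m²

I₁ = 2490 W/m² · cos²(12°) = 2382 W/m².
I₂ = I₁ · cos²(65°) = 2382 · 0.1786 = 425.5 W/m².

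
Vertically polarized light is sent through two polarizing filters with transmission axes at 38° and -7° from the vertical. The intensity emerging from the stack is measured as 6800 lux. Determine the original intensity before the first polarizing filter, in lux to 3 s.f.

I₀ ≈ 2.19e4 lux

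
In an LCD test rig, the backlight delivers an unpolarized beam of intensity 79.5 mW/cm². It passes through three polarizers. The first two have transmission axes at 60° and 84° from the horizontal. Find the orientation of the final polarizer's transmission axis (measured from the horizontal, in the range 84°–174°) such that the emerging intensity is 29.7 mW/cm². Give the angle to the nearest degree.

θ ≈ 103°

Unpolarized light through the first polarizer → I₁ = ½ I₀, now polarized at 60°.
I₂ = I₁ cos²(84° − 60°) = 0.5 I₀ · cos²(24°) = 0.4173 I₀.
Target fraction: 29.7 / 79.5 mW/cm² = 0.3736 of I₀.
Need I₃/I₀ = 0.3736, so cos²(θ − 84°) = 0.3736 / 0.4173 = 0.8953.
θ − 84° = arccos(√0.8953) = 18.9°, giving θ ≈ 84 + 18.9 = 102.9°.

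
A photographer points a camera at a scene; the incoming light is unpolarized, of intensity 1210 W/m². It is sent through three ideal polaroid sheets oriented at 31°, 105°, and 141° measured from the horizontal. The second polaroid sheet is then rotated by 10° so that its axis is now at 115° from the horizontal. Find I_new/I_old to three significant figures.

I_new/I_old ≈ 0.177

Before rotation:
Unpolarized light through the first polarizer → I₁ = ½ I₀, now polarized at 31°.
I₂ = I₁ cos²(105° − 31°) = 0.5 I₀ · cos²(74°) = 0.03799 I₀.
I₃ = I₂ cos²(141° − 105°) = 0.03799 I₀ · cos²(36°) = 0.02486 I₀.
After rotation:
Unpolarized light through the first polarizer → I₁ = ½ I₀, now polarized at 31°.
I₂ = I₁ cos²(115° − 31°) = 0.5 I₀ · cos²(84°) = 0.005463 I₀.
I₃ = I₂ cos²(141° − 115°) = 0.005463 I₀ · cos²(26°) = 0.004413 I₀.
Ratio = 0.004413 / 0.02486 = 0.1775.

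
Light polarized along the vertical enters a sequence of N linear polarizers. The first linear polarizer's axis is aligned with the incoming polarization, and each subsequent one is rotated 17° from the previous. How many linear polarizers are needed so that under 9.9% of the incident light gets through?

First polarizer is aligned with the polarization: full transmission.
Each further stage multiplies by cos²(17°) = 0.9145.
After N polarizers: T = 0.9145^(N−1). Require T < 0.099 ⇒ N−1 > ln(0.099)/ln(0.9145) = 25.88, so N−1 ≥ 26 and N = 27.
Check: N=27 gives T = 0.09795 < 0.099; N=26 gives T = 0.1071.

N = 27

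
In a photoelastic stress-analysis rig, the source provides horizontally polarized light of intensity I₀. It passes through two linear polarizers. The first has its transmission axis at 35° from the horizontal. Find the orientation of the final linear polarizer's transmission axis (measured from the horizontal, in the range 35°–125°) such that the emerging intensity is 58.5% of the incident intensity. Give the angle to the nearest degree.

θ ≈ 56°

By Malus's law, I₁ = I₀ cos²(35° − 0°) = I₀ cos²(35°) = 0.671 I₀.
Need I₂/I₀ = 0.585, so cos²(θ − 35°) = 0.585 / 0.671 = 0.8718.
θ − 35° = arccos(√0.8718) = 21.0°, giving θ ≈ 35 + 21.0 = 56.0°.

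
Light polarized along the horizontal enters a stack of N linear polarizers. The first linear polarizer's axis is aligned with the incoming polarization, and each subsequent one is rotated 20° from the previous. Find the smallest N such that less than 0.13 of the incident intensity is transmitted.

First polarizer is aligned with the polarization: full transmission.
Each further stage multiplies by cos²(20°) = 0.883.
After N polarizers: T = 0.883^(N−1). Require T < 0.13 ⇒ N−1 > ln(0.13)/ln(0.883) = 16.40, so N−1 ≥ 17 and N = 18.
Check: N=18 gives T = 0.1206 < 0.13; N=17 gives T = 0.1366.

N = 18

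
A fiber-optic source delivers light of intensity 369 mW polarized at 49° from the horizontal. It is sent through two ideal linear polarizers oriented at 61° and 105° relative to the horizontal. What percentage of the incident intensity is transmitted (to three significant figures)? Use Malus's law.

≈ 49.5%

By Malus's law, I₁ = 369 mW · cos²(12°) = 353 mW.
I₂ = I₁ · cos²(44°) = 353 · 0.5174 = 182.7 mW.
That is 49.51% of the incident intensity.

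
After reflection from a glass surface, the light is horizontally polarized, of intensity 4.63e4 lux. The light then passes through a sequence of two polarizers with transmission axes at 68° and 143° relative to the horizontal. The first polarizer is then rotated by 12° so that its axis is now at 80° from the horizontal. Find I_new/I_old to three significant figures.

I_new/I_old ≈ 0.661

Before rotation:
I₁ = I₀ cos²(68° − 0°) = I₀ cos²(68°) = 0.1403 I₀.
I₂ = I₁ cos²(143° − 68°) = 0.1403 I₀ · cos²(75°) = 0.0094 I₀.
After rotation:
I₁ = I₀ cos²(80° − 0°) = I₀ cos²(80°) = 0.03015 I₀.
I₂ = I₁ cos²(143° − 80°) = 0.03015 I₀ · cos²(63°) = 0.006215 I₀.
Ratio = 0.006215 / 0.0094 = 0.6611.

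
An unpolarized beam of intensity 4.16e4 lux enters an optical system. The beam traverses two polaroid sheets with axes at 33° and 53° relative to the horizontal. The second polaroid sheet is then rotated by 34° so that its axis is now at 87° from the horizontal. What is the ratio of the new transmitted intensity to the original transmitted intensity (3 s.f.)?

I_new/I_old ≈ 0.391

Before rotation:
Unpolarized light through the first polarizer → I₁ = ½ I₀, now polarized at 33°.
I₂ = I₁ cos²(53° − 33°) = 0.5 I₀ · cos²(20°) = 0.4415 I₀.
After rotation:
Unpolarized light through the first polarizer → I₁ = ½ I₀, now polarized at 33°.
I₂ = I₁ cos²(87° − 33°) = 0.5 I₀ · cos²(54°) = 0.1727 I₀.
Ratio = 0.1727 / 0.4415 = 0.3913.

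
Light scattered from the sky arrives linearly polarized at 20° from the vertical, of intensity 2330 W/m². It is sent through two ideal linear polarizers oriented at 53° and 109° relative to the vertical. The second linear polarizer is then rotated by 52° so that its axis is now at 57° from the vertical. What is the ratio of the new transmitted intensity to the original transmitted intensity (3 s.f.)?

I_new/I_old ≈ 3.18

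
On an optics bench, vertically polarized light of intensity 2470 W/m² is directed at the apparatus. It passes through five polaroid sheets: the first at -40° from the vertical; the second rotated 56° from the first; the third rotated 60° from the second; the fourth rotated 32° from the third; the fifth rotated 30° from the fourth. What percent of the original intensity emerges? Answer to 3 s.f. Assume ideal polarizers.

≈ 2.47%

I₁ = 2470 W/m² · cos²(40°) = 1449 W/m².
I₂ = I₁ · cos²(56°) = 1449 · 0.3127 = 453.2 W/m².
I₃ = I₂ · cos²(60°) = 453.2 · 0.25 = 113.3 W/m².
I₄ = I₃ · cos²(32°) = 113.3 · 0.7192 = 81.49 W/m².
I₅ = I₄ · cos²(30°) = 81.49 · 0.75 = 61.12 W/m².
That is 2.474% of the incident intensity.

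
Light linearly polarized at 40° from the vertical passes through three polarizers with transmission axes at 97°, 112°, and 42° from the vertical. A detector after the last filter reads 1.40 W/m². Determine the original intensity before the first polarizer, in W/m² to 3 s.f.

I₀ ≈ 43.2 W/m²

I₁ = I₀ cos²(97° − 40°) = I₀ cos²(57°) = 0.2966 I₀.
I₂ = I₁ cos²(112° − 97°) = 0.2966 I₀ · cos²(15°) = 0.2768 I₀.
I₃ = I₂ cos²(42° − 112°) = 0.2768 I₀ · cos²(70°) = 0.03237 I₀.
So 1.40 W/m² = 0.03237 I₀, giving I₀ = 1.40/0.03237 = 43.24 W/m².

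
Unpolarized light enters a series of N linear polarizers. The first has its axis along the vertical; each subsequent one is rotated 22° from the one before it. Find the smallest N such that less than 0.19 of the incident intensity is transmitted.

First polarizer halves the unpolarized light: factor 1/2.
Each further stage multiplies by cos²(22°) = 0.8597.
After N polarizers: T = 0.5·0.8597^(N−1). Require T < 0.19 ⇒ N−1 > ln(0.19/0.5)/ln(0.8597) = 6.40, so N−1 ≥ 7 and N = 8.
Check: N=8 gives T = 0.1735 < 0.19; N=7 gives T = 0.2018.

N = 8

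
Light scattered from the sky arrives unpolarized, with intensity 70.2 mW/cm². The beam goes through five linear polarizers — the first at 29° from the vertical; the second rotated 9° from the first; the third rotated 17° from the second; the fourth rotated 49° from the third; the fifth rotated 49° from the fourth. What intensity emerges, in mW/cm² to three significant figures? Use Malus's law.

Unpolarized light through the first polarizer → I₁ = 70.2 mW/cm²/2 = 35.1 mW/cm², polarized at 29°.
I₂ = I₁ · cos²(9°) = 35.1 · 0.9755 = 34.24 mW/cm².
I₃ = I₂ · cos²(17°) = 34.24 · 0.9145 = 31.31 mW/cm².
I₄ = I₃ · cos²(49°) = 31.31 · 0.4304 = 13.48 mW/cm².
I₅ = I₄ · cos²(49°) = 13.48 · 0.4304 = 5.801 mW/cm².

I ≈ 5.80 mW/cm²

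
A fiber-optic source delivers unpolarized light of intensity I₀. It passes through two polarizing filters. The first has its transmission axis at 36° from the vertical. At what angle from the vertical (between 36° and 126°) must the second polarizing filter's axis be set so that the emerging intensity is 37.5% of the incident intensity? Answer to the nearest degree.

θ ≈ 66°

Unpolarized light through the first polarizer → I₁ = ½ I₀, now polarized at 36°.
Need I₂/I₀ = 0.375, so cos²(θ − 36°) = 0.375 / 0.5 = 0.75.
θ − 36° = arccos(√0.75) = 30.0°, giving θ ≈ 36 + 30.0 = 66.0°.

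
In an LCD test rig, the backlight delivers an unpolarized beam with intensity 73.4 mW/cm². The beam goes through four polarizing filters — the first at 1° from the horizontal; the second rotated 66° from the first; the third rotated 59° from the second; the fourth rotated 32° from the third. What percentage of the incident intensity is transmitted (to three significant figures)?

Unpolarized light through the first polarizer → I₁ = 73.4 mW/cm²/2 = 36.7 mW/cm², polarized at 1°.
I₂ = I₁ · cos²(66°) = 36.7 · 0.1654 = 6.071 mW/cm².
I₃ = I₂ · cos²(59°) = 6.071 · 0.2653 = 1.611 mW/cm².
I₄ = I₃ · cos²(32°) = 1.611 · 0.7192 = 1.158 mW/cm².
That is 1.578% of the incident intensity.

≈ 1.58%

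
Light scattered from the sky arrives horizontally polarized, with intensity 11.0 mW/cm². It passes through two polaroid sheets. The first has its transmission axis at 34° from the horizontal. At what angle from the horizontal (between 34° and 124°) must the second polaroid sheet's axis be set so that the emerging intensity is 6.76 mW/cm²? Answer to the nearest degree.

θ ≈ 53°

I₁ = I₀ cos²(34° − 0°) = I₀ cos²(34°) = 0.6873 I₀.
Target fraction: 6.76 / 11.0 mW/cm² = 0.6145 of I₀.
Need I₂/I₀ = 0.6145, so cos²(θ − 34°) = 0.6145 / 0.6873 = 0.8941.
θ − 34° = arccos(√0.8941) = 19.0°, giving θ ≈ 34 + 19.0 = 53.0°.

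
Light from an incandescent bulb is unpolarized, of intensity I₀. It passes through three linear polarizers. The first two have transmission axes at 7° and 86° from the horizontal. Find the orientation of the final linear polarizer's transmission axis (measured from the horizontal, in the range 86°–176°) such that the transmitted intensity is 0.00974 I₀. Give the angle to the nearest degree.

θ ≈ 129°

Unpolarized light through the first polarizer → I₁ = ½ I₀, now polarized at 7°.
I₂ = I₁ cos²(86° − 7°) = 0.5 I₀ · cos²(79°) = 0.0182 I₀.
Need I₃/I₀ = 0.00974, so cos²(θ − 86°) = 0.00974 / 0.0182 = 0.535.
θ − 86° = arccos(√0.535) = 43.0°, giving θ ≈ 86 + 43.0 = 129.0°.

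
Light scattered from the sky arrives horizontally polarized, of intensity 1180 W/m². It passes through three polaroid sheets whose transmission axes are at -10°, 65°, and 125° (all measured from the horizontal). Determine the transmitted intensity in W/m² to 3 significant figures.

I₁ = 1180 W/m² · cos²(10°) = 1144 W/m².
I₂ = I₁ · cos²(75°) = 1144 · 0.06699 = 76.66 W/m².
I₃ = I₂ · cos²(60°) = 76.66 · 0.25 = 19.17 W/m².

I ≈ 19.2 W/m²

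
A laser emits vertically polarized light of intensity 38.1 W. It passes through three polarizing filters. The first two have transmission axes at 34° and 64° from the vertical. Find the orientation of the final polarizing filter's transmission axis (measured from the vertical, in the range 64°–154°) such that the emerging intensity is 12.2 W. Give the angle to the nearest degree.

θ ≈ 102°

I₁ = I₀ cos²(34° − 0°) = I₀ cos²(34°) = 0.6873 I₀.
I₂ = I₁ cos²(64° − 34°) = 0.6873 I₀ · cos²(30°) = 0.5155 I₀.
Target fraction: 12.2 / 38.1 W = 0.3202 of I₀.
Need I₃/I₀ = 0.3202, so cos²(θ − 64°) = 0.3202 / 0.5155 = 0.6212.
θ − 64° = arccos(√0.6212) = 38.0°, giving θ ≈ 64 + 38.0 = 102.0°.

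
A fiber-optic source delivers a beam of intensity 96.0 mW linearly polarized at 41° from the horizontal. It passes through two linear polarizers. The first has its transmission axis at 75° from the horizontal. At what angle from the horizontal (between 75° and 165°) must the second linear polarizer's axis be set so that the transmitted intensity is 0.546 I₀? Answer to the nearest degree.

I₁ = I₀ cos²(75° − 41°) = I₀ cos²(34°) = 0.6873 I₀.
Need I₂/I₀ = 0.546, so cos²(θ − 75°) = 0.546 / 0.6873 = 0.7944.
θ − 75° = arccos(√0.7944) = 27.0°, giving θ ≈ 75 + 27.0 = 102.0°.

θ ≈ 102°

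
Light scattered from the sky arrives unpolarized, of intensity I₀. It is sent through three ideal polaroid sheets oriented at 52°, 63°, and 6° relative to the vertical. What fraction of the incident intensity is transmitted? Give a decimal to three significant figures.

≈ 0.143 I₀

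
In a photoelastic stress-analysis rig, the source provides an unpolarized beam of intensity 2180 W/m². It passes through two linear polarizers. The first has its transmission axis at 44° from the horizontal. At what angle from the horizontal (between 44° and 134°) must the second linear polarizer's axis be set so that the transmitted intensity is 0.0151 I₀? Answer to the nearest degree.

Unpolarized light through the first polarizer → I₁ = ½ I₀, now polarized at 44°.
Need I₂/I₀ = 0.0151, so cos²(θ − 44°) = 0.0151 / 0.5 = 0.0302.
θ − 44° = arccos(√0.0302) = 80.0°, giving θ ≈ 44 + 80.0 = 124.0°.

θ ≈ 124°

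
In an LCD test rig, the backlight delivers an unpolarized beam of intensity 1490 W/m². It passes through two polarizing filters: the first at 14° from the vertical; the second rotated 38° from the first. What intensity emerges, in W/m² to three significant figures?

I ≈ 463 W/m²

Unpolarized light through the first polarizer → I₁ = 1490 W/m²/2 = 745 W/m², polarized at 14°.
I₂ = I₁ · cos²(38°) = 745 · 0.621 = 462.6 W/m².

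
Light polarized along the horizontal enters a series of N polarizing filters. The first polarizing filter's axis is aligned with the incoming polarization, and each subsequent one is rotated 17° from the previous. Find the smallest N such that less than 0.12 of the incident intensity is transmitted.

First polarizer is aligned with the polarization: full transmission.
Each further stage multiplies by cos²(17°) = 0.9145.
After N polarizers: T = 0.9145^(N−1). Require T < 0.12 ⇒ N−1 > ln(0.12)/ln(0.9145) = 23.73, so N−1 ≥ 24 and N = 25.
Check: N=25 gives T = 0.1171 < 0.12; N=24 gives T = 0.1281.

N = 25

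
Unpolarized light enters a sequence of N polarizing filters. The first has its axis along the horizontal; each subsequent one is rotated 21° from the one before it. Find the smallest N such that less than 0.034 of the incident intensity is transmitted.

N = 21

First polarizer halves the unpolarized light: factor 1/2.
Each further stage multiplies by cos²(21°) = 0.8716.
After N polarizers: T = 0.5·0.8716^(N−1). Require T < 0.034 ⇒ N−1 > ln(0.034/0.5)/ln(0.8716) = 19.56, so N−1 ≥ 20 and N = 21.
Check: N=21 gives T = 0.03199 < 0.034; N=20 gives T = 0.03671.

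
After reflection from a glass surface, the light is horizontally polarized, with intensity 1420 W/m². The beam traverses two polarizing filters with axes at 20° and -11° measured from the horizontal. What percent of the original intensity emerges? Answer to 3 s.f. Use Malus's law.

≈ 64.9%

By Malus's law, I₁ = 1420 W/m² · cos²(20°) = 1254 W/m².
I₂ = I₁ · cos²(31°) = 1254 · 0.7347 = 921.3 W/m².
That is 64.88% of the incident intensity.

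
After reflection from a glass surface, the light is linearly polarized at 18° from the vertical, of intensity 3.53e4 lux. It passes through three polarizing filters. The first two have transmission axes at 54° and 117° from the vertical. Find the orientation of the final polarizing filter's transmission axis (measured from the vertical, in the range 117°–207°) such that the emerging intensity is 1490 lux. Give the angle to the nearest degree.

By Malus's law, I₁ = I₀ cos²(54° − 18°) = I₀ cos²(36°) = 0.6545 I₀.
I₂ = I₁ cos²(117° − 54°) = 0.6545 I₀ · cos²(63°) = 0.1349 I₀.
Target fraction: 1490 / 3.53e4 lux = 0.04221 of I₀.
Need I₃/I₀ = 0.04221, so cos²(θ − 117°) = 0.04221 / 0.1349 = 0.3129.
θ − 117° = arccos(√0.3129) = 56.0°, giving θ ≈ 117 + 56.0 = 173.0°.

θ ≈ 173°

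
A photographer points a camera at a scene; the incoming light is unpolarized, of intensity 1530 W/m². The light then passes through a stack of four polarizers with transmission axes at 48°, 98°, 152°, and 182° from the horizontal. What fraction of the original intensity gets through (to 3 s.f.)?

Unpolarized light through the first polarizer → I₁ = 1530 W/m²/2 = 765 W/m², polarized at 48°.
I₂ = I₁ · cos²(50°) = 765 · 0.4132 = 316.1 W/m².
I₃ = I₂ · cos²(54°) = 316.1 · 0.3455 = 109.2 W/m².
I₄ = I₃ · cos²(30°) = 109.2 · 0.75 = 81.9 W/m².
Transmitted fraction = 0.05353.

I/I₀ ≈ 0.0535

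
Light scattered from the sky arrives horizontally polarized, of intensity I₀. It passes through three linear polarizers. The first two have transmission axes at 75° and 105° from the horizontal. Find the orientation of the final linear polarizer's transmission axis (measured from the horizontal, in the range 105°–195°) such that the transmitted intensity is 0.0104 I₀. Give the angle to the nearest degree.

θ ≈ 168°

I₁ = I₀ cos²(75° − 0°) = I₀ cos²(75°) = 0.06699 I₀.
I₂ = I₁ cos²(105° − 75°) = 0.06699 I₀ · cos²(30°) = 0.05024 I₀.
Need I₃/I₀ = 0.0104, so cos²(θ − 105°) = 0.0104 / 0.05024 = 0.207.
θ − 105° = arccos(√0.207) = 62.9°, giving θ ≈ 105 + 62.9 = 167.9°.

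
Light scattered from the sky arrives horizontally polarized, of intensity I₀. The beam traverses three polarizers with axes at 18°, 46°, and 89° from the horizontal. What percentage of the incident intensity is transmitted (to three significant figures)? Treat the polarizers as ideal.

≈ 37.7%

By Malus's law, I₁ = I₀ cos²(18° − 0°) = I₀ cos²(18°) = 0.9045 I₀.
I₂ = I₁ cos²(46° − 18°) = 0.9045 I₀ · cos²(28°) = 0.7052 I₀.
I₃ = I₂ cos²(89° − 46°) = 0.7052 I₀ · cos²(43°) = 0.3772 I₀.
That is 37.72% of the incident intensity.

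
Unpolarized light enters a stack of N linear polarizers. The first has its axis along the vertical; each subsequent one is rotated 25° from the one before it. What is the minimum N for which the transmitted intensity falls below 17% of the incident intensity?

N = 7

First polarizer halves the unpolarized light: factor 1/2.
Each further stage multiplies by cos²(25°) = 0.8214.
After N polarizers: T = 0.5·0.8214^(N−1). Require T < 0.17 ⇒ N−1 > ln(0.17/0.5)/ln(0.8214) = 5.48, so N−1 ≥ 6 and N = 7.
Check: N=7 gives T = 0.1536 < 0.17; N=6 gives T = 0.187.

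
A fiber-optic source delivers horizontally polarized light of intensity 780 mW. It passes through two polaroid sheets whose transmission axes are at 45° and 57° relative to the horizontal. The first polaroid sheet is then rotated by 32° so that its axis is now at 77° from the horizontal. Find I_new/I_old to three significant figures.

I_new/I_old ≈ 0.0934

Before rotation:
I₁ = I₀ cos²(45° − 0°) = I₀ cos²(45°) = 0.5 I₀.
I₂ = I₁ cos²(57° − 45°) = 0.5 I₀ · cos²(12°) = 0.4784 I₀.
After rotation:
I₁ = I₀ cos²(77° − 0°) = I₀ cos²(77°) = 0.0506 I₀.
I₂ = I₁ cos²(57° − 77°) = 0.0506 I₀ · cos²(20°) = 0.04468 I₀.
Ratio = 0.04468 / 0.4784 = 0.0934.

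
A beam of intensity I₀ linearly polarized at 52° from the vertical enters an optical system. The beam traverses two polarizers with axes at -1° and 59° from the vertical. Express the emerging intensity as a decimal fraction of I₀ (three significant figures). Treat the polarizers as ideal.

≈ 0.0905 I₀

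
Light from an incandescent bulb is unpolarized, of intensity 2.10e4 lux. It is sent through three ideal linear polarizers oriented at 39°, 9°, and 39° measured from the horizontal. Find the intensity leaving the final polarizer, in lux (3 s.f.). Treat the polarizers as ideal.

I ≈ 5910 lux

Unpolarized light through the first polarizer → I₁ = 2.10e4 lux/2 = 1.05e+04 lux, polarized at 39°.
I₂ = I₁ · cos²(30°) = 1.05e+04 · 0.75 = 7875 lux.
I₃ = I₂ · cos²(30°) = 7875 · 0.75 = 5906 lux.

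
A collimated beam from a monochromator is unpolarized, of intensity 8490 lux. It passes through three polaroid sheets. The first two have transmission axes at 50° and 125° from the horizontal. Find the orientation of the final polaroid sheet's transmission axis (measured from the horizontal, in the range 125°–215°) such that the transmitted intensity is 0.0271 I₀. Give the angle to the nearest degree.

θ ≈ 151°

Unpolarized light through the first polarizer → I₁ = ½ I₀, now polarized at 50°.
I₂ = I₁ cos²(125° − 50°) = 0.5 I₀ · cos²(75°) = 0.03349 I₀.
Need I₃/I₀ = 0.0271, so cos²(θ − 125°) = 0.0271 / 0.03349 = 0.8091.
θ − 125° = arccos(√0.8091) = 25.9°, giving θ ≈ 125 + 25.9 = 150.9°.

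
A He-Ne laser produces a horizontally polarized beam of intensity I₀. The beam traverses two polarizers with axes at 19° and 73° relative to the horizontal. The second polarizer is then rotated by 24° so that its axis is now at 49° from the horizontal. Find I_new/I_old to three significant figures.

Before rotation:
I₁ = I₀ cos²(19° − 0°) = I₀ cos²(19°) = 0.894 I₀.
I₂ = I₁ cos²(73° − 19°) = 0.894 I₀ · cos²(54°) = 0.3089 I₀.
After rotation:
I₁ = I₀ cos²(19° − 0°) = I₀ cos²(19°) = 0.894 I₀.
I₂ = I₁ cos²(49° − 19°) = 0.894 I₀ · cos²(30°) = 0.6705 I₀.
Ratio = 0.6705 / 0.3089 = 2.171.

I_new/I_old ≈ 2.17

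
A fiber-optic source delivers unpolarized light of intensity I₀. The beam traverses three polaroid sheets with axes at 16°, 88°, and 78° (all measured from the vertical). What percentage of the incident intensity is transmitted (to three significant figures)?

Unpolarized light through the first polarizer → I₁ = ½ I₀, now polarized at 16°.
I₂ = I₁ cos²(88° − 16°) = 0.5 I₀ · cos²(72°) = 0.04775 I₀.
I₃ = I₂ cos²(78° − 88°) = 0.04775 I₀ · cos²(10°) = 0.04631 I₀.
That is 4.631% of the incident intensity.

≈ 4.63%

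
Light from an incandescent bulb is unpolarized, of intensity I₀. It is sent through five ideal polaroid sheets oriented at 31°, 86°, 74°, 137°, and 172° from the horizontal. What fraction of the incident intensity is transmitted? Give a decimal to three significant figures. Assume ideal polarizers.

Unpolarized light through the first polarizer → I₁ = ½ I₀, now polarized at 31°.
I₂ = I₁ cos²(86° − 31°) = 0.5 I₀ · cos²(55°) = 0.1645 I₀.
I₃ = I₂ cos²(74° − 86°) = 0.1645 I₀ · cos²(12°) = 0.1574 I₀.
I₄ = I₃ cos²(137° − 74°) = 0.1574 I₀ · cos²(63°) = 0.03244 I₀.
I₅ = I₄ cos²(172° − 137°) = 0.03244 I₀ · cos²(35°) = 0.02177 I₀.
Transmitted fraction = 0.02177.

≈ 0.0218 I₀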